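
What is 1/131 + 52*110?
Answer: 749321/131 ≈ 5720.0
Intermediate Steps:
1/131 + 52*110 = 1/131 + 5720 = 749321/131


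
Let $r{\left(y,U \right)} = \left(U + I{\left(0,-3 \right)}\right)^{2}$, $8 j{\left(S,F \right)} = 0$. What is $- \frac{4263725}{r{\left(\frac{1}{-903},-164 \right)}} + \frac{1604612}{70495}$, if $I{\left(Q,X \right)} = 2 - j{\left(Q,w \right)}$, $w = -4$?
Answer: $- \frac{258459856547}{1850070780} \approx -139.7$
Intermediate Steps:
$j{\left(S,F \right)} = 0$ ($j{\left(S,F \right)} = \frac{1}{8} \cdot 0 = 0$)
$I{\left(Q,X \right)} = 2$ ($I{\left(Q,X \right)} = 2 - 0 = 2 + 0 = 2$)
$r{\left(y,U \right)} = \left(2 + U\right)^{2}$ ($r{\left(y,U \right)} = \left(U + 2\right)^{2} = \left(2 + U\right)^{2}$)
$- \frac{4263725}{r{\left(\frac{1}{-903},-164 \right)}} + \frac{1604612}{70495} = - \frac{4263725}{\left(2 - 164\right)^{2}} + \frac{1604612}{70495} = - \frac{4263725}{\left(-162\right)^{2}} + 1604612 \cdot \frac{1}{70495} = - \frac{4263725}{26244} + \frac{1604612}{70495} = - \frac{258459856547}{1850070780}$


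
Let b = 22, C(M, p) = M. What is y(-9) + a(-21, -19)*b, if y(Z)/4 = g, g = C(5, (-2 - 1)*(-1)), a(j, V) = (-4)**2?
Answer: 372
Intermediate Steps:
a(j, V) = 16
g = 5
y(Z) = 20 (y(Z) = 4*5 = 20)
y(-9) + a(-21, -19)*b = 20 + 16*22 = 20 + 352 = 372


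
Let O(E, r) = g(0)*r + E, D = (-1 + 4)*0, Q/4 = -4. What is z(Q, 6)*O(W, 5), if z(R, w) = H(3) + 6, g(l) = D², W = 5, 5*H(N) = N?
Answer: 33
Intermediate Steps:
Q = -16 (Q = 4*(-4) = -16)
H(N) = N/5
D = 0 (D = 3*0 = 0)
g(l) = 0 (g(l) = 0² = 0)
z(R, w) = 33/5 (z(R, w) = (⅕)*3 + 6 = ⅗ + 6 = 33/5)
O(E, r) = E (O(E, r) = 0*r + E = 0 + E = E)
z(Q, 6)*O(W, 5) = (33/5)*5 = 33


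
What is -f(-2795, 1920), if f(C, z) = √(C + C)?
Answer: -I*√5590 ≈ -74.766*I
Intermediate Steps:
f(C, z) = √2*√C (f(C, z) = √(2*C) = √2*√C)
-f(-2795, 1920) = -√2*√(-2795) = -√2*I*√2795 = -I*√5590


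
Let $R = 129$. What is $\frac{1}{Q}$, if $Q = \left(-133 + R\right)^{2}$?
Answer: $\frac{1}{16} \approx 0.0625$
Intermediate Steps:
$Q = 16$ ($Q = \left(-133 + 129\right)^{2} = \left(-4\right)^{2} = 16$)
$\frac{1}{Q} = \frac{1}{16}$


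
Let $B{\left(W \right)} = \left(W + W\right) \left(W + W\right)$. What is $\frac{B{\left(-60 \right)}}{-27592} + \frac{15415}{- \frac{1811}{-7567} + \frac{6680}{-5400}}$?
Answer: $- \frac{54313638254775}{3515234596} \approx -15451.0$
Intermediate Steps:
$B{\left(W \right)} = 4 W^{2}$ ($B{\left(W \right)} = 2 W 2 W = 4 W^{2}$)
$\frac{B{\left(-60 \right)}}{-27592} + \frac{15415}{- \frac{1811}{-7567} + \frac{6680}{-5400}} = \frac{4 \left(-60\right)^{2}}{-27592} + \frac{15415}{- \frac{1811}{-7567} + \frac{6680}{-5400}} = 4 \cdot 3600 \left(- \frac{1}{27592}\right) + \frac{15415}{\left(-1811\right) \left(- \frac{1}{7567}\right) + 6680 \left(- \frac{1}{5400}\right)} = 14400 \left(- \frac{1}{27592}\right) + \frac{15415}{\frac{1811}{7567} - \frac{167}{135}} = - \frac{1800}{3449} + \frac{15415}{- \frac{1019204}{1021545}} = - \frac{1800}{3449} + 15415 \left(- \frac{1021545}{1019204}\right) = - \frac{1800}{3449} - \frac{15747116175}{1019204} = - \frac{54313638254775}{3515234596}$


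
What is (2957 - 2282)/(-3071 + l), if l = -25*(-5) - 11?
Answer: -675/2957 ≈ -0.22827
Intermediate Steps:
l = 114 (l = 125 - 11 = 114)
(2957 - 2282)/(-3071 + l) = (2957 - 2282)/(-3071 + 114) = 675/(-2957) = 675*(-1/2957) = -675/2957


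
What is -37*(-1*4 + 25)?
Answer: -777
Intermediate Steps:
-37*(-1*4 + 25) = -37*(-4 + 25) = -37*21 = -777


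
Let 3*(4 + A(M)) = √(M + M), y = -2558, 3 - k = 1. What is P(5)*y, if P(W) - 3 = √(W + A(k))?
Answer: -7674 - 2558*√15/3 ≈ -10976.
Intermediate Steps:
k = 2 (k = 3 - 1*1 = 3 - 1 = 2)
A(M) = -4 + √2*√M/3 (A(M) = -4 + √(M + M)/3 = -4 + √(2*M)/3 = -4 + (√2*√M)/3 = -4 + √2*√M/3)
P(W) = 3 + √(-10/3 + W) (P(W) = 3 + √(W + (-4 + √2*√2/3)) = 3 + √(W + (-4 + ⅔)) = 3 + √(W - 10/3) = 3 + √(-10/3 + W))
P(5)*y = (3 + √(-30 + 9*5)/3)*(-2558) = (3 + √(-30 + 45)/3)*(-2558) = (3 + √15/3)*(-2558) = -7674 - 2558*√15/3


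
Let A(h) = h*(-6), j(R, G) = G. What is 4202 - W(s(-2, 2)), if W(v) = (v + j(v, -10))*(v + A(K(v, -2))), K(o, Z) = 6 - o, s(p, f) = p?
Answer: 3602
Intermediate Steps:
A(h) = -6*h
W(v) = (-36 + 7*v)*(-10 + v) (W(v) = (v - 10)*(v - 6*(6 - v)) = (-10 + v)*(v + (-36 + 6*v)) = (-10 + v)*(-36 + 7*v) = (-36 + 7*v)*(-10 + v))
4202 - W(s(-2, 2)) = 4202 - (360 - 106*(-2) + 7*(-2)**2) = 4202 - (360 + 212 + 7*4) = 4202 - (360 + 212 + 28) = 4202 - 1*600 = 4202 - 600 = 3602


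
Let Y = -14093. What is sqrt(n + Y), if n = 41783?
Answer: sqrt(27690) ≈ 166.40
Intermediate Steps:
sqrt(n + Y) = sqrt(41783 - 14093) = sqrt(27690)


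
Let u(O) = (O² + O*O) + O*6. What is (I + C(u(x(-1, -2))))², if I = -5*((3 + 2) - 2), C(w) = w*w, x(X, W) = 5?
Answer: 40768225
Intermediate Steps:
u(O) = 2*O² + 6*O (u(O) = (O² + O²) + 6*O = 2*O² + 6*O)
C(w) = w²
I = -15 (I = -5*(5 - 2) = -5*3 = -15)
(I + C(u(x(-1, -2))))² = (-15 + (2*5*(3 + 5))²)² = (-15 + (2*5*8)²)² = (-15 + 80²)² = (-15 + 6400)² = 6385² = 40768225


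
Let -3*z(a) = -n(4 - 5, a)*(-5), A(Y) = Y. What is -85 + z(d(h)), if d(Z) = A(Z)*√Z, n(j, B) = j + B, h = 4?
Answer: -290/3 ≈ -96.667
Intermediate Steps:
n(j, B) = B + j
d(Z) = Z^(3/2) (d(Z) = Z*√Z = Z^(3/2))
z(a) = 5/3 - 5*a/3 (z(a) = -(-(a + (4 - 5)))*(-5)/3 = -(-(a - 1))*(-5)/3 = -(-(-1 + a))*(-5)/3 = -(1 - a)*(-5)/3 = -(-5 + 5*a)/3 = 5/3 - 5*a/3)
-85 + z(d(h)) = -85 + (5/3 - 5*4^(3/2)/3) = -85 + (5/3 - 5/3*8) = -85 + (5/3 - 40/3) = -85 - 35/3 = -290/3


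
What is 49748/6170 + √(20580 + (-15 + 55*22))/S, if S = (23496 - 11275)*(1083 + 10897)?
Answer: 24874/3085 + √871/29281516 ≈ 8.0629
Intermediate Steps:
S = 146407580 (S = 12221*11980 = 146407580)
49748/6170 + √(20580 + (-15 + 55*22))/S = 49748/6170 + √(20580 + (-15 + 55*22))/146407580 = 49748*(1/6170) + √(20580 + (-15 + 1210))*(1/146407580) = 24874/3085 + √(20580 + 1195)*(1/146407580) = 24874/3085 + √21775*(1/146407580) = 24874/3085 + (5*√871)*(1/146407580) = 24874/3085 + √871/29281516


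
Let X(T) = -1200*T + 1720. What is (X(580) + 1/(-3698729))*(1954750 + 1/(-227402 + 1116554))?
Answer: -4463282732924717448082121/3288732287808 ≈ -1.3571e+12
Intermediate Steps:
X(T) = 1720 - 1200*T
(X(580) + 1/(-3698729))*(1954750 + 1/(-227402 + 1116554)) = ((1720 - 1200*580) + 1/(-3698729))*(1954750 + 1/(-227402 + 1116554)) = ((1720 - 696000) - 1/3698729)*(1954750 + 1/889152) = (-694280 - 1/3698729)*(1954750 + 1/889152) = -2567953570121/3698729*1738069872001/889152 = -4463282732924717448082121/3288732287808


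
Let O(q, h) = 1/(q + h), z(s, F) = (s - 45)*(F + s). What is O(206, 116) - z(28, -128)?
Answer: -547399/322 ≈ -1700.0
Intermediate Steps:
z(s, F) = (-45 + s)*(F + s)
O(q, h) = 1/(h + q)
O(206, 116) - z(28, -128) = 1/(116 + 206) - (28² - 45*(-128) - 45*28 - 128*28) = 1/322 - (784 + 5760 - 1260 - 3584) = 1/322 - 1*1700 = 1/322 - 1700 = -547399/322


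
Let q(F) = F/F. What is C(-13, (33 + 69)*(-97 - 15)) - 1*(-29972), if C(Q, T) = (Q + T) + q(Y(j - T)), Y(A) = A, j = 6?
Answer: 18536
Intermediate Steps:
q(F) = 1
C(Q, T) = 1 + Q + T (C(Q, T) = (Q + T) + 1 = 1 + Q + T)
C(-13, (33 + 69)*(-97 - 15)) - 1*(-29972) = (1 - 13 + (33 + 69)*(-97 - 15)) - 1*(-29972) = (1 - 13 + 102*(-112)) + 29972 = (1 - 13 - 11424) + 29972 = -11436 + 29972 = 18536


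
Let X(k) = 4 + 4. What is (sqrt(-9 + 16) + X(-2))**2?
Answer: (8 + sqrt(7))**2 ≈ 113.33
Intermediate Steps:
X(k) = 8
(sqrt(-9 + 16) + X(-2))**2 = (sqrt(-9 + 16) + 8)**2 = (sqrt(7) + 8)**2 = (8 + sqrt(7))**2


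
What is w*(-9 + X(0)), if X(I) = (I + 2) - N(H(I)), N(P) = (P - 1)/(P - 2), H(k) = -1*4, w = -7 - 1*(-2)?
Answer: 235/6 ≈ 39.167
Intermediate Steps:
w = -5 (w = -7 + 2 = -5)
H(k) = -4
N(P) = (-1 + P)/(-2 + P)
X(I) = 7/6 + I (X(I) = (I + 2) - (-1 - 4)/(-2 - 4) = (2 + I) - (-5)/(-6) = (2 + I) - (-1)*(-5)/6 = (2 + I) - 1*⅚ = (2 + I) - ⅚ = 7/6 + I)
w*(-9 + X(0)) = -5*(-9 + (7/6 + 0)) = -5*(-9 + 7/6) = -5*(-47/6) = 235/6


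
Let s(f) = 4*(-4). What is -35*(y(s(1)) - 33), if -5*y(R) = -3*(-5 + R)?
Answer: 1596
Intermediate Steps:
s(f) = -16
y(R) = -3 + 3*R/5 (y(R) = -(-3)*(-5 + R)/5 = -(15 - 3*R)/5 = -3 + 3*R/5)
-35*(y(s(1)) - 33) = -35*((-3 + (⅗)*(-16)) - 33) = -35*((-3 - 48/5) - 33) = -35*(-63/5 - 33) = -35*(-228/5) = 1596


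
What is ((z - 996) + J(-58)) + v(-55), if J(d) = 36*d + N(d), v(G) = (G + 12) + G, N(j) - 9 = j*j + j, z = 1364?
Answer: 1497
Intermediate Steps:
N(j) = 9 + j + j² (N(j) = 9 + (j*j + j) = 9 + (j² + j) = 9 + (j + j²) = 9 + j + j²)
v(G) = 12 + 2*G (v(G) = (12 + G) + G = 12 + 2*G)
J(d) = 9 + d² + 37*d (J(d) = 36*d + (9 + d + d²) = 9 + d² + 37*d)
((z - 996) + J(-58)) + v(-55) = ((1364 - 996) + (9 + (-58)² + 37*(-58))) + (12 + 2*(-55)) = (368 + (9 + 3364 - 2146)) + (12 - 110) = (368 + 1227) - 98 = 1595 - 98 = 1497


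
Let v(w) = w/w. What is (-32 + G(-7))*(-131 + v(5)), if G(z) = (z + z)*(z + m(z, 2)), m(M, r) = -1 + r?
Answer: -6760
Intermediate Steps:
v(w) = 1
G(z) = 2*z*(1 + z) (G(z) = (z + z)*(z + (-1 + 2)) = (2*z)*(z + 1) = (2*z)*(1 + z) = 2*z*(1 + z))
(-32 + G(-7))*(-131 + v(5)) = (-32 + 2*(-7)*(1 - 7))*(-131 + 1) = (-32 + 2*(-7)*(-6))*(-130) = (-32 + 84)*(-130) = 52*(-130) = -6760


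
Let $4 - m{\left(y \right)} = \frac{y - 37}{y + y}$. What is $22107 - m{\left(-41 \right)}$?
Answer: $\frac{906262}{41} \approx 22104.0$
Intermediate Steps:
$m{\left(y \right)} = 4 - \frac{-37 + y}{2 y}$ ($m{\left(y \right)} = 4 - \frac{y - 37}{y + y} = 4 - \frac{-37 + y}{2 y}$)
$22107 - m{\left(-41 \right)} = 22107 - \frac{37 + 7 \left(-41\right)}{2 \left(-41\right)} = 22107 - \frac{1}{2} \left(- \frac{1}{41}\right) \left(37 - 287\right) = 22107 - \frac{1}{2} \left(- \frac{1}{41}\right) \left(-250\right) = 22107 - \frac{125}{41} = \frac{906262}{41}$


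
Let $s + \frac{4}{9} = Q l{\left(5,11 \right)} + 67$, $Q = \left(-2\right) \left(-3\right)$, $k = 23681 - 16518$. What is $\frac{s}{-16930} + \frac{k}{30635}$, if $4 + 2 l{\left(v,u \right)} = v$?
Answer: $\frac{21444976}{93357099} \approx 0.22971$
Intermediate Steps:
$k = 7163$ ($k = 23681 - 16518 = 7163$)
$Q = 6$
$l{\left(v,u \right)} = -2 + \frac{v}{2}$
$s = \frac{626}{9}$ ($s = - \frac{4}{9} + \left(6 \left(-2 + \frac{1}{2} \cdot 5\right) + 67\right) = - \frac{4}{9} + \left(6 \left(-2 + \frac{5}{2}\right) + 67\right) = - \frac{4}{9} + \left(6 \cdot \frac{1}{2} + 67\right) = - \frac{4}{9} + \left(3 + 67\right) = - \frac{4}{9} + 70 = \frac{626}{9} \approx 69.556$)
$\frac{s}{-16930} + \frac{k}{30635} = \frac{626}{9 \left(-16930\right)} + \frac{7163}{30635} = \frac{626}{9} \left(- \frac{1}{16930}\right) + 7163 \cdot \frac{1}{30635} = - \frac{313}{76185} + \frac{7163}{30635} = \frac{21444976}{93357099}$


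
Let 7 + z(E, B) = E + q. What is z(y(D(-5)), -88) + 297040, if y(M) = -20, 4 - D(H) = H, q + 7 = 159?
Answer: 297165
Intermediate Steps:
q = 152 (q = -7 + 159 = 152)
D(H) = 4 - H
z(E, B) = 145 + E (z(E, B) = -7 + (E + 152) = -7 + (152 + E) = 145 + E)
z(y(D(-5)), -88) + 297040 = (145 - 20) + 297040 = 125 + 297040 = 297165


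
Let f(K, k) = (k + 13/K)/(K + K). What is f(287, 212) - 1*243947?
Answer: -40187280029/164738 ≈ -2.4395e+5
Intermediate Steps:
f(K, k) = (k + 13/K)/(2*K) (f(K, k) = (k + 13/K)/((2*K)) = (k + 13/K)*(1/(2*K)) = (k + 13/K)/(2*K))
f(287, 212) - 1*243947 = (½)*(13 + 287*212)/287² - 1*243947 = (½)*(1/82369)*(13 + 60844) - 243947 = (½)*(1/82369)*60857 - 243947 = 60857/164738 - 243947 = -40187280029/164738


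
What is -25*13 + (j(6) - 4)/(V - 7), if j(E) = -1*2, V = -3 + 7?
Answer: -323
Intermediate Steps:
V = 4
j(E) = -2
-25*13 + (j(6) - 4)/(V - 7) = -25*13 + (-2 - 4)/(4 - 7) = -325 - 6/(-3) = -325 - 6*(-⅓) = -325 + 2 = -323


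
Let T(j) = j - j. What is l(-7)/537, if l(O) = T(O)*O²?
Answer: 0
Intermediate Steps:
T(j) = 0
l(O) = 0 (l(O) = 0*O² = 0)
l(-7)/537 = 0/537 = 0*(1/537) = 0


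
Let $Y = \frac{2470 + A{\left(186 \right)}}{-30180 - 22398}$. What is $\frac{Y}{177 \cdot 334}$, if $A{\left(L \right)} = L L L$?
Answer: $- \frac{3218663}{1554153102} \approx -0.002071$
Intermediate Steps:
$A{\left(L \right)} = L^{3}$ ($A{\left(L \right)} = L^{2} L = L^{3}$)
$Y = - \frac{3218663}{26289}$ ($Y = \frac{2470 + 186^{3}}{-30180 - 22398} = \frac{2470 + 6434856}{-52578} = 6437326 \left(- \frac{1}{52578}\right) = - \frac{3218663}{26289} \approx -122.43$)
$\frac{Y}{177 \cdot 334} = - \frac{3218663}{26289 \cdot 177 \cdot 334} = - \frac{3218663}{26289 \cdot 59118} = \left(- \frac{3218663}{26289}\right) \frac{1}{59118} = - \frac{3218663}{1554153102}$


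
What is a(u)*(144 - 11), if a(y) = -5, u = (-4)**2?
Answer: -665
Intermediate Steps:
u = 16
a(u)*(144 - 11) = -5*(144 - 11) = -5*133 = -665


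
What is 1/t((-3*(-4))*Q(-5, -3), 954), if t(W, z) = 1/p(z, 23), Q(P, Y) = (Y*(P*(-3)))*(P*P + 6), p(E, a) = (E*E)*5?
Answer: 4550580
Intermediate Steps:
p(E, a) = 5*E² (p(E, a) = E²*5 = 5*E²)
Q(P, Y) = -3*P*Y*(6 + P²) (Q(P, Y) = (Y*(-3*P))*(P² + 6) = (-3*P*Y)*(6 + P²) = -3*P*Y*(6 + P²))
t(W, z) = 1/(5*z²)
1/t((-3*(-4))*Q(-5, -3), 954) = 1/((⅕)/954²) = 1/((⅕)*(1/910116)) = 1/(1/4550580) = 4550580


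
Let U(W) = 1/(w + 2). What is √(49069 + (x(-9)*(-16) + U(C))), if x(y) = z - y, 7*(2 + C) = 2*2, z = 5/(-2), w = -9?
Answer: 17*√8302/7 ≈ 221.28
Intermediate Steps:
z = -5/2 (z = 5*(-½) = -5/2 ≈ -2.5000)
C = -10/7 (C = -2 + (2*2)/7 = -2 + (⅐)*4 = -2 + 4/7 = -10/7 ≈ -1.4286)
U(W) = -⅐ (U(W) = 1/(-9 + 2) = 1/(-7) = -⅐)
x(y) = -5/2 - y
√(49069 + (x(-9)*(-16) + U(C))) = √(49069 + ((-5/2 - 1*(-9))*(-16) - ⅐)) = √(49069 + ((-5/2 + 9)*(-16) - ⅐)) = √(49069 + ((13/2)*(-16) - ⅐)) = √(49069 + (-104 - ⅐)) = √(49069 - 729/7) = √(342754/7) = 17*√8302/7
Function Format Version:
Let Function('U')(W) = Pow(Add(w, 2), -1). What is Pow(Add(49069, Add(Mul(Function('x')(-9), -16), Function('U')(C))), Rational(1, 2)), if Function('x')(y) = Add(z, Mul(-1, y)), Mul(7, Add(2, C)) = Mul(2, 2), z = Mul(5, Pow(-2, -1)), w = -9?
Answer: Mul(Rational(17, 7), Pow(8302, Rational(1, 2))) ≈ 221.28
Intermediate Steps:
z = Rational(-5, 2) (z = Mul(5, Rational(-1, 2)) = Rational(-5, 2) ≈ -2.5000)
C = Rational(-10, 7) (C = Add(-2, Mul(Rational(1, 7), Mul(2, 2))) = Add(-2, Mul(Rational(1, 7), 4)) = Add(-2, Rational(4, 7)) = Rational(-10, 7) ≈ -1.4286)
Function('U')(W) = Rational(-1, 7) (Function('U')(W) = Pow(Add(-9, 2), -1) = Pow(-7, -1) = Rational(-1, 7))
Function('x')(y) = Add(Rational(-5, 2), Mul(-1, y))
Pow(Add(49069, Add(Mul(Function('x')(-9), -16), Function('U')(C))), Rational(1, 2)) = Pow(Add(49069, Add(Mul(Add(Rational(-5, 2), Mul(-1, -9)), -16), Rational(-1, 7))), Rational(1, 2)) = Pow(Add(49069, Add(Mul(Add(Rational(-5, 2), 9), -16), Rational(-1, 7))), Rational(1, 2)) = Pow(Add(49069, Add(Mul(Rational(13, 2), -16), Rational(-1, 7))), Rational(1, 2)) = Pow(Add(49069, Add(-104, Rational(-1, 7))), Rational(1, 2)) = Pow(Add(49069, Rational(-729, 7)), Rational(1, 2)) = Pow(Rational(342754, 7), Rational(1, 2)) = Mul(Rational(17, 7), Pow(8302, Rational(1, 2)))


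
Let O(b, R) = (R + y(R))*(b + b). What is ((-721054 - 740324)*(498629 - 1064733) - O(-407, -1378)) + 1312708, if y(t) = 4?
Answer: 827292125584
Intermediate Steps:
O(b, R) = 2*b*(4 + R) (O(b, R) = (R + 4)*(b + b) = (4 + R)*(2*b) = 2*b*(4 + R))
((-721054 - 740324)*(498629 - 1064733) - O(-407, -1378)) + 1312708 = ((-721054 - 740324)*(498629 - 1064733) - 2*(-407)*(4 - 1378)) + 1312708 = (-1461378*(-566104) - 2*(-407)*(-1374)) + 1312708 = (827291931312 - 1*1118436) + 1312708 = (827291931312 - 1118436) + 1312708 = 827290812876 + 1312708 = 827292125584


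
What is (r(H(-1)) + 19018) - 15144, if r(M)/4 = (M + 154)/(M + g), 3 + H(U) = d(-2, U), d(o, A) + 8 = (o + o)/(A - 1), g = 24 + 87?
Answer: 197864/51 ≈ 3879.7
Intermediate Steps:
g = 111
d(o, A) = -8 + 2*o/(-1 + A) (d(o, A) = -8 + (o + o)/(A - 1) = -8 + (2*o)/(-1 + A) = -8 + 2*o/(-1 + A))
H(U) = -3 + 2*(2 - 4*U)/(-1 + U) (H(U) = -3 + 2*(4 - 2 - 4*U)/(-1 + U) = -3 + 2*(2 - 4*U)/(-1 + U))
r(M) = 4*(154 + M)/(111 + M) (r(M) = 4*((M + 154)/(M + 111)) = 4*((154 + M)/(111 + M)) = 4*(154 + M)/(111 + M))
(r(H(-1)) + 19018) - 15144 = (4*(154 + (7 - 11*(-1))/(-1 - 1))/(111 + (7 - 11*(-1))/(-1 - 1)) + 19018) - 15144 = (4*(154 + (7 + 11)/(-2))/(111 + (7 + 11)/(-2)) + 19018) - 15144 = (4*(154 - ½*18)/(111 - ½*18) + 19018) - 15144 = (4*(154 - 9)/(111 - 9) + 19018) - 15144 = (4*145/102 + 19018) - 15144 = (4*(1/102)*145 + 19018) - 15144 = (290/51 + 19018) - 15144 = 970208/51 - 15144 = 197864/51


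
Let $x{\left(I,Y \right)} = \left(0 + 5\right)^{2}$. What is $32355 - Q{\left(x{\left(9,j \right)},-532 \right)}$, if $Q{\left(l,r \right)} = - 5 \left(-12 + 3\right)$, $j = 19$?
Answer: $32310$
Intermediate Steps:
$x{\left(I,Y \right)} = 25$ ($x{\left(I,Y \right)} = 5^{2} = 25$)
$Q{\left(l,r \right)} = 45$ ($Q{\left(l,r \right)} = \left(-5\right) \left(-9\right) = 45$)
$32355 - Q{\left(x{\left(9,j \right)},-532 \right)} = 32355 - 45 = 32310$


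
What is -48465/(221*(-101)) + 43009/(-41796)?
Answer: 1065639251/932928516 ≈ 1.1423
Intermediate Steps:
-48465/(221*(-101)) + 43009/(-41796) = -48465/(-22321) + 43009*(-1/41796) = -48465*(-1/22321) - 43009/41796 = 48465/22321 - 43009/41796 = 1065639251/932928516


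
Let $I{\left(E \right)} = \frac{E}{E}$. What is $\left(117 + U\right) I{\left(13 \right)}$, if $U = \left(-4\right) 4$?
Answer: $101$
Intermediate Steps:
$I{\left(E \right)} = 1$
$U = -16$
$\left(117 + U\right) I{\left(13 \right)} = \left(117 - 16\right) 1 = 101 \cdot 1 = 101$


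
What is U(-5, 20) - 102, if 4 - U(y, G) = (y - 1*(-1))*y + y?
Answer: -113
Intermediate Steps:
U(y, G) = 4 - y - y*(1 + y) (U(y, G) = 4 - ((y - 1*(-1))*y + y) = 4 - ((y + 1)*y + y) = 4 - ((1 + y)*y + y) = 4 - (y*(1 + y) + y) = 4 - (y + y*(1 + y)) = 4 + (-y - y*(1 + y)) = 4 - y - y*(1 + y))
U(-5, 20) - 102 = (4 - 1*(-5)² - 2*(-5)) - 102 = (4 - 1*25 + 10) - 102 = (4 - 25 + 10) - 102 = -11 - 102 = -113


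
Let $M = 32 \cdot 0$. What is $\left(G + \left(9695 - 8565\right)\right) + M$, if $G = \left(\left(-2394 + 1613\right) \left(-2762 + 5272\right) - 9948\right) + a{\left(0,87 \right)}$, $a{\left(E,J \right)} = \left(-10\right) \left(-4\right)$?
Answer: $-1969088$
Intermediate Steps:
$a{\left(E,J \right)} = 40$
$M = 0$
$G = -1970218$ ($G = \left(\left(-2394 + 1613\right) \left(-2762 + 5272\right) - 9948\right) + 40 = \left(\left(-781\right) 2510 - 9948\right) + 40 = \left(-1960310 - 9948\right) + 40 = -1970258 + 40 = -1970218$)
$\left(G + \left(9695 - 8565\right)\right) + M = \left(-1970218 + \left(9695 - 8565\right)\right) + 0 = \left(-1970218 + 1130\right) + 0 = -1969088 + 0 = -1969088$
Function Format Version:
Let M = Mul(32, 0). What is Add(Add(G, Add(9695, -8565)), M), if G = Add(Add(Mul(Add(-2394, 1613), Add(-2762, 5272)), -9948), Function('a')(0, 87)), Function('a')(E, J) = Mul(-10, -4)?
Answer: -1969088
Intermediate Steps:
Function('a')(E, J) = 40
M = 0
G = -1970218 (G = Add(Add(Mul(Add(-2394, 1613), Add(-2762, 5272)), -9948), 40) = Add(Add(Mul(-781, 2510), -9948), 40) = Add(Add(-1960310, -9948), 40) = Add(-1970258, 40) = -1970218)
Add(Add(G, Add(9695, -8565)), M) = Add(Add(-1970218, Add(9695, -8565)), 0) = Add(Add(-1970218, 1130), 0) = Add(-1969088, 0) = -1969088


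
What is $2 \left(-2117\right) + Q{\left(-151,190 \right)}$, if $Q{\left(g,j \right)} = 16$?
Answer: $-4218$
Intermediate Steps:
$2 \left(-2117\right) + Q{\left(-151,190 \right)} = 2 \left(-2117\right) + 16 = -4234 + 16 = -4218$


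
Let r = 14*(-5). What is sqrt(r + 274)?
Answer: 2*sqrt(51) ≈ 14.283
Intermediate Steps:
r = -70
sqrt(r + 274) = sqrt(-70 + 274) = sqrt(204) = 2*sqrt(51)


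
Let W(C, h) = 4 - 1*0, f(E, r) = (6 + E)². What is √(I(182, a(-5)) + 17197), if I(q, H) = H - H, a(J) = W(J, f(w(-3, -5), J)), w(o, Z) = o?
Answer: √17197 ≈ 131.14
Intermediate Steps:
W(C, h) = 4 (W(C, h) = 4 + 0 = 4)
a(J) = 4
I(q, H) = 0
√(I(182, a(-5)) + 17197) = √(0 + 17197) = √17197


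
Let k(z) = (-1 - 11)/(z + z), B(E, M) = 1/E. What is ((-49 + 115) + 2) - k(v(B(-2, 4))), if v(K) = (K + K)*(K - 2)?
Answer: 352/5 ≈ 70.400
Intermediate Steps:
v(K) = 2*K*(-2 + K) (v(K) = (2*K)*(-2 + K) = 2*K*(-2 + K))
k(z) = -6/z (k(z) = -12*1/(2*z) = -6/z)
((-49 + 115) + 2) - k(v(B(-2, 4))) = ((-49 + 115) + 2) - (-6)/(2*(-2 + 1/(-2))/(-2)) = (66 + 2) - (-6)/(2*(-1/2)*(-2 - 1/2)) = 68 - (-6)/(2*(-1/2)*(-5/2)) = 68 - (-6)/5/2 = 68 - (-6)*2/5 = 68 - 1*(-12/5) = 68 + 12/5 = 352/5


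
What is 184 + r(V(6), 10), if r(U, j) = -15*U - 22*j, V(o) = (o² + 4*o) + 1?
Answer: -951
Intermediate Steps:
V(o) = 1 + o² + 4*o
r(U, j) = -22*j - 15*U
184 + r(V(6), 10) = 184 + (-22*10 - 15*(1 + 6² + 4*6)) = 184 + (-220 - 15*(1 + 36 + 24)) = 184 + (-220 - 15*61) = 184 + (-220 - 915) = 184 - 1135 = -951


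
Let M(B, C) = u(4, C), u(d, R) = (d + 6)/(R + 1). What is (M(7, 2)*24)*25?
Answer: 2000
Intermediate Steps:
u(d, R) = (6 + d)/(1 + R)
M(B, C) = 10/(1 + C) (M(B, C) = (6 + 4)/(1 + C) = 10/(1 + C))
(M(7, 2)*24)*25 = ((10/(1 + 2))*24)*25 = ((10/3)*24)*25 = 80*25 = 2000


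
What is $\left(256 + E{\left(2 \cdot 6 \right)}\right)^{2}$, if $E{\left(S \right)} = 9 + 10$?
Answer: $75625$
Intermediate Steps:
$E{\left(S \right)} = 19$
$\left(256 + E{\left(2 \cdot 6 \right)}\right)^{2} = \left(256 + 19\right)^{2} = 275^{2} = 75625$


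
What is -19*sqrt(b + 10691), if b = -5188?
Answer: -19*sqrt(5503) ≈ -1409.5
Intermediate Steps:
-19*sqrt(b + 10691) = -19*sqrt(-5188 + 10691) = -19*sqrt(5503)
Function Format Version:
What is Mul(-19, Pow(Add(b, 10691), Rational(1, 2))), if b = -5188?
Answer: Mul(-19, Pow(5503, Rational(1, 2))) ≈ -1409.5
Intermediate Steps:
Mul(-19, Pow(Add(b, 10691), Rational(1, 2))) = Mul(-19, Pow(Add(-5188, 10691), Rational(1, 2))) = Mul(-19, Pow(5503, Rational(1, 2)))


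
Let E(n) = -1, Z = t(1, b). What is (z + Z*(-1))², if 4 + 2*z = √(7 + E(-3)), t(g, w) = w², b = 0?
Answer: (-4 + √6)²/4 ≈ 0.60102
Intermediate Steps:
Z = 0 (Z = 0² = 0)
z = -2 + √6/2 (z = -2 + √(7 - 1)/2 = -2 + √6/2 ≈ -0.77526)
(z + Z*(-1))² = ((-2 + √6/2) + 0*(-1))² = ((-2 + √6/2) + 0)² = (-2 + √6/2)²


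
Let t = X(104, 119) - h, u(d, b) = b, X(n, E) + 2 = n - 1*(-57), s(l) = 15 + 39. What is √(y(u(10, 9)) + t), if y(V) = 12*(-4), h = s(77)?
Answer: √57 ≈ 7.5498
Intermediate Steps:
s(l) = 54
X(n, E) = 55 + n (X(n, E) = -2 + (n - 1*(-57)) = -2 + (n + 57) = -2 + (57 + n) = 55 + n)
h = 54
y(V) = -48
t = 105 (t = (55 + 104) - 1*54 = 159 - 54 = 105)
√(y(u(10, 9)) + t) = √(-48 + 105) = √57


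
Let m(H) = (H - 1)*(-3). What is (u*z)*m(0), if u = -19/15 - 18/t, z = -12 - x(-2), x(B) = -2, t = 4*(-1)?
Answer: -97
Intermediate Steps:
t = -4
m(H) = 3 - 3*H (m(H) = (-1 + H)*(-3) = 3 - 3*H)
z = -10 (z = -12 - 1*(-2) = -12 + 2 = -10)
u = 97/30 (u = -19/15 - 18/(-4) = -19*1/15 - 18*(-¼) = -19/15 + 9/2 = 97/30 ≈ 3.2333)
(u*z)*m(0) = ((97/30)*(-10))*(3 - 3*0) = -97*(3 + 0)/3 = -97/3*3 = -97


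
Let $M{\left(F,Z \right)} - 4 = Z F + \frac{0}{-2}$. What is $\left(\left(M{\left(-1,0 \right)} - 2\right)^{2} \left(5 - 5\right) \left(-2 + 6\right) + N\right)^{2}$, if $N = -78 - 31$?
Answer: $11881$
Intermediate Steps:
$N = -109$
$M{\left(F,Z \right)} = 4 + F Z$ ($M{\left(F,Z \right)} = 4 + \left(Z F + \frac{0}{-2}\right) = 4 + \left(F Z + 0 \left(- \frac{1}{2}\right)\right) = 4 + \left(F Z + 0\right) = 4 + F Z$)
$\left(\left(M{\left(-1,0 \right)} - 2\right)^{2} \left(5 - 5\right) \left(-2 + 6\right) + N\right)^{2} = \left(\left(\left(4 - 0\right) - 2\right)^{2} \left(5 - 5\right) \left(-2 + 6\right) - 109\right)^{2} = \left(\left(\left(4 + 0\right) - 2\right)^{2} \cdot 0 \cdot 4 - 109\right)^{2} = \left(\left(4 - 2\right)^{2} \cdot 0 - 109\right)^{2} = \left(2^{2} \cdot 0 - 109\right)^{2} = \left(4 \cdot 0 - 109\right)^{2} = \left(0 - 109\right)^{2} = \left(-109\right)^{2} = 11881$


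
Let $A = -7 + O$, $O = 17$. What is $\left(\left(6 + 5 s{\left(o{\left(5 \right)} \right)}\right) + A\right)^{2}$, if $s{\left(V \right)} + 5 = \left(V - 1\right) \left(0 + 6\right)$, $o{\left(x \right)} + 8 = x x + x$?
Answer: $385641$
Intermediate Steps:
$o{\left(x \right)} = -8 + x + x^{2}$ ($o{\left(x \right)} = -8 + \left(x x + x\right) = -8 + \left(x^{2} + x\right) = -8 + \left(x + x^{2}\right) = -8 + x + x^{2}$)
$s{\left(V \right)} = -11 + 6 V$ ($s{\left(V \right)} = -5 + \left(V - 1\right) \left(0 + 6\right) = -5 + \left(-1 + V\right) 6 = -5 + \left(-6 + 6 V\right) = -11 + 6 V$)
$A = 10$ ($A = -7 + 17 = 10$)
$\left(\left(6 + 5 s{\left(o{\left(5 \right)} \right)}\right) + A\right)^{2} = \left(\left(6 + 5 \left(-11 + 6 \left(-8 + 5 + 5^{2}\right)\right)\right) + 10\right)^{2} = \left(\left(6 + 5 \left(-11 + 6 \left(-8 + 5 + 25\right)\right)\right) + 10\right)^{2} = \left(\left(6 + 5 \left(-11 + 6 \cdot 22\right)\right) + 10\right)^{2} = \left(\left(6 + 5 \left(-11 + 132\right)\right) + 10\right)^{2} = \left(\left(6 + 5 \cdot 121\right) + 10\right)^{2} = \left(\left(6 + 605\right) + 10\right)^{2} = \left(611 + 10\right)^{2} = 621^{2} = 385641$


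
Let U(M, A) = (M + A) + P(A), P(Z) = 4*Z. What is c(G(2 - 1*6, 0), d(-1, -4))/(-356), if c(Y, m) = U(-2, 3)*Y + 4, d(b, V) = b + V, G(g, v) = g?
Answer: 12/89 ≈ 0.13483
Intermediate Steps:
d(b, V) = V + b
U(M, A) = M + 5*A (U(M, A) = (M + A) + 4*A = (A + M) + 4*A = M + 5*A)
c(Y, m) = 4 + 13*Y (c(Y, m) = (-2 + 5*3)*Y + 4 = (-2 + 15)*Y + 4 = 13*Y + 4 = 4 + 13*Y)
c(G(2 - 1*6, 0), d(-1, -4))/(-356) = (4 + 13*(2 - 1*6))/(-356) = (4 + 13*(2 - 6))*(-1/356) = (4 + 13*(-4))*(-1/356) = (4 - 52)*(-1/356) = -48*(-1/356) = 12/89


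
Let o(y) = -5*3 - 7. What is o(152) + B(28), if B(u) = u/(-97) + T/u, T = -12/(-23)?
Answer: -347791/15617 ≈ -22.270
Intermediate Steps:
T = 12/23 (T = -12*(-1/23) = 12/23 ≈ 0.52174)
o(y) = -22 (o(y) = -15 - 7 = -22)
B(u) = -u/97 + 12/(23*u) (B(u) = u/(-97) + 12/(23*u) = u*(-1/97) + 12/(23*u) = -u/97 + 12/(23*u))
o(152) + B(28) = -22 + (-1/97*28 + (12/23)/28) = -22 + (-28/97 + (12/23)*(1/28)) = -22 + (-28/97 + 3/161) = -22 - 4217/15617 = -347791/15617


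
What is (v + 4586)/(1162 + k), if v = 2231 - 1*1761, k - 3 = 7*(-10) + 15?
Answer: 2528/555 ≈ 4.5550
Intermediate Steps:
k = -52 (k = 3 + (7*(-10) + 15) = 3 + (-70 + 15) = 3 - 55 = -52)
v = 470 (v = 2231 - 1761 = 470)
(v + 4586)/(1162 + k) = (470 + 4586)/(1162 - 52) = 5056/1110 = 5056*(1/1110) = 2528/555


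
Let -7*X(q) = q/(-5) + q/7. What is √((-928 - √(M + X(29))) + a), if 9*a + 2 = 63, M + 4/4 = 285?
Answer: √(-10156475 - 315*√348190)/105 ≈ 30.628*I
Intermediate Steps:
M = 284 (M = -1 + 285 = 284)
X(q) = 2*q/245 (X(q) = -(q/(-5) + q/7)/7 = -(q*(-⅕) + q*(⅐))/7 = -(-q/5 + q/7)/7 = -(-2)*q/245 = 2*q/245)
a = 61/9 (a = -2/9 + (⅑)*63 = -2/9 + 7 = 61/9 ≈ 6.7778)
√((-928 - √(M + X(29))) + a) = √((-928 - √(284 + (2/245)*29)) + 61/9) = √((-928 - √(284 + 58/245)) + 61/9) = √((-928 - √(69638/245)) + 61/9) = √((-928 - √348190/35) + 61/9) = √(-8291/9 - √348190/35)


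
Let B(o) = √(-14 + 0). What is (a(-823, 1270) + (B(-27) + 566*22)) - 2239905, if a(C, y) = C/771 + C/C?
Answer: -1717366315/771 + I*√14 ≈ -2.2275e+6 + 3.7417*I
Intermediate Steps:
B(o) = I*√14 (B(o) = √(-14) = I*√14)
a(C, y) = 1 + C/771 (a(C, y) = C*(1/771) + 1 = C/771 + 1 = 1 + C/771)
(a(-823, 1270) + (B(-27) + 566*22)) - 2239905 = ((1 + (1/771)*(-823)) + (I*√14 + 566*22)) - 2239905 = ((1 - 823/771) + (I*√14 + 12452)) - 2239905 = (-52/771 + (12452 + I*√14)) - 2239905 = (9600440/771 + I*√14) - 2239905 = -1717366315/771 + I*√14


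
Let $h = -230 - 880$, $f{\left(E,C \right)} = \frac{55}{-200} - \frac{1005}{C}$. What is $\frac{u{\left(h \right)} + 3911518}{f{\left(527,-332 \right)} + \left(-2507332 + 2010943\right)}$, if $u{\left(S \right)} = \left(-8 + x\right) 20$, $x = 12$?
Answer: $- \frac{12986505360}{1648002343} \approx -7.8801$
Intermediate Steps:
$f{\left(E,C \right)} = - \frac{11}{40} - \frac{1005}{C}$ ($f{\left(E,C \right)} = 55 \left(- \frac{1}{200}\right) - \frac{1005}{C} = - \frac{11}{40} - \frac{1005}{C}$)
$h = -1110$ ($h = -230 - 880 = -1110$)
$u{\left(S \right)} = 80$ ($u{\left(S \right)} = \left(-8 + 12\right) 20 = 4 \cdot 20 = 80$)
$\frac{u{\left(h \right)} + 3911518}{f{\left(527,-332 \right)} + \left(-2507332 + 2010943\right)} = \frac{80 + 3911518}{\left(- \frac{11}{40} - \frac{1005}{-332}\right) + \left(-2507332 + 2010943\right)} = \frac{3911598}{\left(- \frac{11}{40} - - \frac{1005}{332}\right) - 496389} = \frac{3911598}{\left(- \frac{11}{40} + \frac{1005}{332}\right) - 496389} = \frac{3911598}{\frac{9137}{3320} - 496389} = \frac{3911598}{- \frac{1648002343}{3320}} = 3911598 \left(- \frac{3320}{1648002343}\right) = - \frac{12986505360}{1648002343}$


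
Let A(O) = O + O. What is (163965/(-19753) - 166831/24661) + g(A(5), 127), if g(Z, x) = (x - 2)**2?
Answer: 1086292499931/69589819 ≈ 15610.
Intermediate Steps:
A(O) = 2*O
g(Z, x) = (-2 + x)**2
(163965/(-19753) - 166831/24661) + g(A(5), 127) = (163965/(-19753) - 166831/24661) + (-2 + 127)**2 = (163965*(-1/19753) - 166831*1/24661) + 125**2 = (-163965/19753 - 23833/3523) + 15625 = -1048421944/69589819 + 15625 = 1086292499931/69589819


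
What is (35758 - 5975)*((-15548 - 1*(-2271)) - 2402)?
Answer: -466967657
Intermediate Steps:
(35758 - 5975)*((-15548 - 1*(-2271)) - 2402) = 29783*((-15548 + 2271) - 2402) = 29783*(-13277 - 2402) = 29783*(-15679) = -466967657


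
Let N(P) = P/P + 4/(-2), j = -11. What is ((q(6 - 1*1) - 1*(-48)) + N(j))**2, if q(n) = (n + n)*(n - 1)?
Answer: 7569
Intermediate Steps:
q(n) = 2*n*(-1 + n) (q(n) = (2*n)*(-1 + n) = 2*n*(-1 + n))
N(P) = -1 (N(P) = 1 + 4*(-1/2) = 1 - 2 = -1)
((q(6 - 1*1) - 1*(-48)) + N(j))**2 = ((2*(6 - 1*1)*(-1 + (6 - 1*1)) - 1*(-48)) - 1)**2 = ((2*(6 - 1)*(-1 + (6 - 1)) + 48) - 1)**2 = ((2*5*(-1 + 5) + 48) - 1)**2 = ((2*5*4 + 48) - 1)**2 = ((40 + 48) - 1)**2 = (88 - 1)**2 = 87**2 = 7569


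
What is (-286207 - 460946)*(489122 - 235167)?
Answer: -189743240115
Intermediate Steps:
(-286207 - 460946)*(489122 - 235167) = -747153*253955 = -189743240115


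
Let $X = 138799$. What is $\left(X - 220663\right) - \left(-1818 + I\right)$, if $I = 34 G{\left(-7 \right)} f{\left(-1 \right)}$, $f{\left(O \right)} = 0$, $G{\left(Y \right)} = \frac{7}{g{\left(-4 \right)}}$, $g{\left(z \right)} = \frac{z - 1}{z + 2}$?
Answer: $-80046$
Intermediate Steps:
$g{\left(z \right)} = \frac{-1 + z}{2 + z}$
$G{\left(Y \right)} = \frac{14}{5}$ ($G{\left(Y \right)} = \frac{7}{\frac{1}{2 - 4} \left(-1 - 4\right)} = \frac{7}{\frac{1}{-2} \left(-5\right)} = \frac{7}{\left(- \frac{1}{2}\right) \left(-5\right)} = \frac{7}{\frac{5}{2}} = 7 \cdot \frac{2}{5} = \frac{14}{5}$)
$I = 0$ ($I = 34 \cdot \frac{14}{5} \cdot 0 = \frac{476}{5} \cdot 0 = 0$)
$\left(X - 220663\right) - \left(-1818 + I\right) = \left(138799 - 220663\right) - \left(-1818 + 0\right) = -81864 - -1818 = -81864 + 1818 = -80046$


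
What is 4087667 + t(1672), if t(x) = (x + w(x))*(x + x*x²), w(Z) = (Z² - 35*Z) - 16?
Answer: 12801374653694067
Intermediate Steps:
w(Z) = -16 + Z² - 35*Z
t(x) = (x + x³)*(-16 + x² - 34*x) (t(x) = (x + (-16 + x² - 35*x))*(x + x*x²) = (-16 + x² - 34*x)*(x + x³) = (x + x³)*(-16 + x² - 34*x))
4087667 + t(1672) = 4087667 + 1672*(-16 + 1672⁴ - 34*1672 - 34*1672³ - 15*1672²) = 4087667 + 1672*(-16 + 7815289901056 - 56848 - 34*4674216448 - 15*2795584) = 4087667 + 1672*(-16 + 7815289901056 - 56848 - 158923359232 - 41933760) = 4087667 + 1672*7656324551200 = 4087667 + 12801374649606400 = 12801374653694067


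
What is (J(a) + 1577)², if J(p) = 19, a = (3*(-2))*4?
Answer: 2547216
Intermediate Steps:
a = -24 (a = -6*4 = -24)
(J(a) + 1577)² = (19 + 1577)² = 1596² = 2547216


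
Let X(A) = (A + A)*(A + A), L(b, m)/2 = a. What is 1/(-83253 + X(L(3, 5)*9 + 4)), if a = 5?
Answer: -1/47909 ≈ -2.0873e-5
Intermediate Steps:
L(b, m) = 10 (L(b, m) = 2*5 = 10)
X(A) = 4*A**2 (X(A) = (2*A)*(2*A) = 4*A**2)
1/(-83253 + X(L(3, 5)*9 + 4)) = 1/(-83253 + 4*(10*9 + 4)**2) = 1/(-83253 + 4*(90 + 4)**2) = 1/(-83253 + 4*94**2) = 1/(-83253 + 4*8836) = 1/(-83253 + 35344) = 1/(-47909) = -1/47909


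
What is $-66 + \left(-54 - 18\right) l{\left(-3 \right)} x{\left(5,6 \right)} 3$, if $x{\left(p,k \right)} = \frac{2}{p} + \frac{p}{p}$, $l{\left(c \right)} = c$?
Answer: $\frac{4206}{5} \approx 841.2$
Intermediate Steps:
$x{\left(p,k \right)} = 1 + \frac{2}{p}$ ($x{\left(p,k \right)} = \frac{2}{p} + 1 = 1 + \frac{2}{p}$)
$-66 + \left(-54 - 18\right) l{\left(-3 \right)} x{\left(5,6 \right)} 3 = -66 + \left(-54 - 18\right) - 3 \frac{2 + 5}{5} \cdot 3 = -66 + \left(-54 - 18\right) - 3 \cdot \frac{1}{5} \cdot 7 \cdot 3 = -66 - 72 \left(-3\right) \frac{7}{5} \cdot 3 = -66 - 72 \left(\left(- \frac{21}{5}\right) 3\right) = -66 - - \frac{4536}{5} = -66 + \frac{4536}{5} = \frac{4206}{5}$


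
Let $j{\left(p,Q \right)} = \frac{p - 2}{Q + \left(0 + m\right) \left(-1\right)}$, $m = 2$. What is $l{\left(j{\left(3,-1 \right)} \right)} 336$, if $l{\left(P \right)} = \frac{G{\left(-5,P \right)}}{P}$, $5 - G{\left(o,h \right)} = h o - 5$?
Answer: $-8400$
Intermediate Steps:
$j{\left(p,Q \right)} = \frac{-2 + p}{-2 + Q}$ ($j{\left(p,Q \right)} = \frac{p - 2}{Q + \left(0 + 2\right) \left(-1\right)} = \frac{-2 + p}{Q + 2 \left(-1\right)} = \frac{-2 + p}{Q - 2} = \frac{-2 + p}{-2 + Q}$)
$G{\left(o,h \right)} = 10 - h o$ ($G{\left(o,h \right)} = 5 - \left(h o - 5\right) = 5 - \left(-5 + h o\right) = 10 - h o$)
$l{\left(P \right)} = \frac{10 + 5 P}{P}$ ($l{\left(P \right)} = \frac{10 - P \left(-5\right)}{P} = \frac{10 + 5 P}{P}$)
$l{\left(j{\left(3,-1 \right)} \right)} 336 = \left(5 + \frac{10}{\frac{1}{-2 - 1} \left(-2 + 3\right)}\right) 336 = \left(5 + \frac{10}{\frac{1}{-3} \cdot 1}\right) 336 = \left(5 + \frac{10}{\left(- \frac{1}{3}\right) 1}\right) 336 = \left(5 + \frac{10}{- \frac{1}{3}}\right) 336 = \left(5 + 10 \left(-3\right)\right) 336 = \left(5 - 30\right) 336 = \left(-25\right) 336 = -8400$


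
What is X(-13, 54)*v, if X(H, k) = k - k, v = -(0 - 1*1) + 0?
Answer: 0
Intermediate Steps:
v = 1 (v = -(0 - 1) + 0 = -1*(-1) + 0 = 1 + 0 = 1)
X(H, k) = 0
X(-13, 54)*v = 0*1 = 0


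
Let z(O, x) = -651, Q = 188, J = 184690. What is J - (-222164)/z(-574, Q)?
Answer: 120011026/651 ≈ 1.8435e+5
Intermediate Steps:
J - (-222164)/z(-574, Q) = 184690 - (-222164)/(-651) = 184690 - (-222164)*(-1)/651 = 184690 - 1*222164/651 = 184690 - 222164/651 = 120011026/651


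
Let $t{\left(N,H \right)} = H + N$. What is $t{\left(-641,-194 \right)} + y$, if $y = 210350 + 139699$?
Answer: $349214$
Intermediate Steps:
$y = 350049$
$t{\left(-641,-194 \right)} + y = \left(-194 - 641\right) + 350049 = -835 + 350049 = 349214$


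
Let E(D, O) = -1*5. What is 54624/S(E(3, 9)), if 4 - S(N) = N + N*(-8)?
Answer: -54624/31 ≈ -1762.1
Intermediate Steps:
E(D, O) = -5
S(N) = 4 + 7*N (S(N) = 4 - (N + N*(-8)) = 4 - (N - 8*N) = 4 - (-7)*N = 4 + 7*N)
54624/S(E(3, 9)) = 54624/(4 + 7*(-5)) = 54624/(4 - 35) = 54624/(-31) = 54624*(-1/31) = -54624/31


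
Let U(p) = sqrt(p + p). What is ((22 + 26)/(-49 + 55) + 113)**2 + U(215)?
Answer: 14641 + sqrt(430) ≈ 14662.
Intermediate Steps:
U(p) = sqrt(2)*sqrt(p) (U(p) = sqrt(2*p) = sqrt(2)*sqrt(p))
((22 + 26)/(-49 + 55) + 113)**2 + U(215) = ((22 + 26)/(-49 + 55) + 113)**2 + sqrt(2)*sqrt(215) = (48/6 + 113)**2 + sqrt(430) = (48*(1/6) + 113)**2 + sqrt(430) = (8 + 113)**2 + sqrt(430) = 121**2 + sqrt(430) = 14641 + sqrt(430)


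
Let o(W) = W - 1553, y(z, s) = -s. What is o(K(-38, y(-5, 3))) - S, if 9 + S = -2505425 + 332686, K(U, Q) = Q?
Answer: 2171192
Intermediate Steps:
o(W) = -1553 + W
S = -2172748 (S = -9 + (-2505425 + 332686) = -9 - 2172739 = -2172748)
o(K(-38, y(-5, 3))) - S = (-1553 - 1*3) - 1*(-2172748) = (-1553 - 3) + 2172748 = -1556 + 2172748 = 2171192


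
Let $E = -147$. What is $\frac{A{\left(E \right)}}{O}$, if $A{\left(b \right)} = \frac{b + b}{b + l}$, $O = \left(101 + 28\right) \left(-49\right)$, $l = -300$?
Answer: $- \frac{2}{19221} \approx -0.00010405$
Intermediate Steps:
$O = -6321$ ($O = 129 \left(-49\right) = -6321$)
$A{\left(b \right)} = \frac{2 b}{-300 + b}$ ($A{\left(b \right)} = \frac{b + b}{b - 300} = \frac{2 b}{-300 + b}$)
$\frac{A{\left(E \right)}}{O} = \frac{2 \left(-147\right) \frac{1}{-300 - 147}}{-6321} = 2 \left(-147\right) \frac{1}{-447} \left(- \frac{1}{6321}\right) = 2 \left(-147\right) \left(- \frac{1}{447}\right) \left(- \frac{1}{6321}\right) = \frac{98}{149} \left(- \frac{1}{6321}\right) = - \frac{2}{19221}$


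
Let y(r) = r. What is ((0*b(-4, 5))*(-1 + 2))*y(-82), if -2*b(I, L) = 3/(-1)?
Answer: 0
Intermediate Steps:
b(I, L) = 3/2 (b(I, L) = -3/(2*(-1)) = -3*(-1)/2 = -½*(-3) = 3/2)
((0*b(-4, 5))*(-1 + 2))*y(-82) = ((0*(3/2))*(-1 + 2))*(-82) = (0*1)*(-82) = 0*(-82) = 0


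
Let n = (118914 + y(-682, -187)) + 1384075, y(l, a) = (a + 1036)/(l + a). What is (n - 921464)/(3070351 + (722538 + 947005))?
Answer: 252672188/2059483943 ≈ 0.12269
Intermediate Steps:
y(l, a) = (1036 + a)/(a + l)
n = 1306096592/869 (n = (118914 + (1036 - 187)/(-187 - 682)) + 1384075 = (118914 + 849/(-869)) + 1384075 = (118914 - 1/869*849) + 1384075 = (118914 - 849/869) + 1384075 = 103335417/869 + 1384075 = 1306096592/869 ≈ 1.5030e+6)
(n - 921464)/(3070351 + (722538 + 947005)) = (1306096592/869 - 921464)/(3070351 + (722538 + 947005)) = 505344376/(869*(3070351 + 1669543)) = (505344376/869)/4739894 = (505344376/869)*(1/4739894) = 252672188/2059483943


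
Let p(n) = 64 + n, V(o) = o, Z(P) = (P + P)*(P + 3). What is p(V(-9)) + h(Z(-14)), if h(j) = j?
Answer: 363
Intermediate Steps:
Z(P) = 2*P*(3 + P) (Z(P) = (2*P)*(3 + P) = 2*P*(3 + P))
p(V(-9)) + h(Z(-14)) = (64 - 9) + 2*(-14)*(3 - 14) = 55 + 2*(-14)*(-11) = 55 + 308 = 363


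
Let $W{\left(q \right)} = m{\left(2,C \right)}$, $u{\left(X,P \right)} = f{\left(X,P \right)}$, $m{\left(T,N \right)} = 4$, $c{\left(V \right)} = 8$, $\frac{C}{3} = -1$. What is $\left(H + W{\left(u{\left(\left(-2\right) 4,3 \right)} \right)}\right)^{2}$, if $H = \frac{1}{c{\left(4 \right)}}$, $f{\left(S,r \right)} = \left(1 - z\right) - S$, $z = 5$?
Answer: $\frac{1089}{64} \approx 17.016$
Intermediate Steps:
$C = -3$ ($C = 3 \left(-1\right) = -3$)
$f{\left(S,r \right)} = -4 - S$ ($f{\left(S,r \right)} = \left(1 - 5\right) - S = -4 - S$)
$u{\left(X,P \right)} = -4 - X$
$W{\left(q \right)} = 4$
$H = \frac{1}{8} \approx 0.125$
$\left(H + W{\left(u{\left(\left(-2\right) 4,3 \right)} \right)}\right)^{2} = \left(\frac{1}{8} + 4\right)^{2} = \left(\frac{33}{8}\right)^{2} = \frac{1089}{64}$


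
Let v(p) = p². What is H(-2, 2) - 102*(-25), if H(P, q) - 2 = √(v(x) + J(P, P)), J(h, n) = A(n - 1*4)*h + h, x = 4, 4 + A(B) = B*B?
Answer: 2552 + 5*I*√2 ≈ 2552.0 + 7.0711*I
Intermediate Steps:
A(B) = -4 + B² (A(B) = -4 + B*B = -4 + B²)
J(h, n) = h + h*(-4 + (-4 + n)²) (J(h, n) = (-4 + (n - 1*4)²)*h + h = (-4 + (n - 4)²)*h + h = (-4 + (-4 + n)²)*h + h = h*(-4 + (-4 + n)²) + h = h + h*(-4 + (-4 + n)²))
H(P, q) = 2 + √(16 + P*(-3 + (-4 + P)²)) (H(P, q) = 2 + √(4² + P*(-3 + (-4 + P)²)) = 2 + √(16 + P*(-3 + (-4 + P)²)))
H(-2, 2) - 102*(-25) = (2 + √(16 - 2*(-3 + (-4 - 2)²))) - 102*(-25) = (2 + √(16 - 2*(-3 + (-6)²))) + 2550 = (2 + √(16 - 2*(-3 + 36))) + 2550 = (2 + √(16 - 2*33)) + 2550 = (2 + √(16 - 66)) + 2550 = (2 + √(-50)) + 2550 = (2 + 5*I*√2) + 2550 = 2552 + 5*I*√2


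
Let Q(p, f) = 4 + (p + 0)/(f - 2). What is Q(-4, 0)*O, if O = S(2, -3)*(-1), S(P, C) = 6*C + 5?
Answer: 78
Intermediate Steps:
S(P, C) = 5 + 6*C
O = 13 (O = (5 + 6*(-3))*(-1) = (5 - 18)*(-1) = -13*(-1) = 13)
Q(p, f) = 4 + p/(-2 + f)
Q(-4, 0)*O = ((-8 - 4 + 4*0)/(-2 + 0))*13 = ((-8 - 4 + 0)/(-2))*13 = -½*(-12)*13 = 6*13 = 78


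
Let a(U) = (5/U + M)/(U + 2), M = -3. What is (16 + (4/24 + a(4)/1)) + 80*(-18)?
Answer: -11393/8 ≈ -1424.1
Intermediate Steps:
a(U) = (-3 + 5/U)/(2 + U) (a(U) = (5/U - 3)/(U + 2) = (-3 + 5/U)/(2 + U))
(16 + (4/24 + a(4)/1)) + 80*(-18) = (16 + (4/24 + ((5 - 3*4)/(4*(2 + 4)))/1)) + 80*(-18) = (16 + (4*(1/24) + ((1/4)*(5 - 12)/6)*1)) - 1440 = (16 + (1/6 + ((1/4)*(1/6)*(-7))*1)) - 1440 = (16 + (1/6 - 7/24*1)) - 1440 = (16 + (1/6 - 7/24)) - 1440 = (16 - 1/8) - 1440 = 127/8 - 1440 = -11393/8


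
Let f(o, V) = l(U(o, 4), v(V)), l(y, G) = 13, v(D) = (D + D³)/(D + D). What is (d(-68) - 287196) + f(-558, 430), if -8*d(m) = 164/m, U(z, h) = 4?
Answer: -39056847/136 ≈ -2.8718e+5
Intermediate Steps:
v(D) = (D + D³)/(2*D) (v(D) = (D + D³)/((2*D)) = (D + D³)*(1/(2*D)) = (D + D³)/(2*D))
d(m) = -41/(2*m)
f(o, V) = 13
(d(-68) - 287196) + f(-558, 430) = (-41/2/(-68) - 287196) + 13 = (-41/2*(-1/68) - 287196) + 13 = (41/136 - 287196) + 13 = -39058615/136 + 13 = -39056847/136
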